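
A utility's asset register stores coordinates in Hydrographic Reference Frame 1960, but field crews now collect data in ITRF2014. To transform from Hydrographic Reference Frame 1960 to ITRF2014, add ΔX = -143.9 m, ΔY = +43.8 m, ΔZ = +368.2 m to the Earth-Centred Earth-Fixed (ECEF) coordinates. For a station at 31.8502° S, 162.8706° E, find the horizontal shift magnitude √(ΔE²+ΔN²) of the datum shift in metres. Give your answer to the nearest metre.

At φ = -31.8502°, λ = 162.8706°: sin φ = -0.527700, cos φ = 0.849431, sin λ = 0.294531, cos λ = -0.955642.
ΔE = −sin λ·ΔX + cos λ·ΔY = −(0.294531)·(-143.9) + (-0.955642)·(43.8) = 0.53 m.
ΔN = −sin φ cos λ·ΔX − sin φ sin λ·ΔY + cos φ·ΔZ = −(-0.527700)(-0.955642)(-143.9) − (-0.527700)(0.294531)(43.8) + (0.849431)(368.2) = 392.14 m.
Horizontal magnitude = √(ΔE² + ΔN²) = √(0.53² + 392.14²) = 392.14 m.

392 m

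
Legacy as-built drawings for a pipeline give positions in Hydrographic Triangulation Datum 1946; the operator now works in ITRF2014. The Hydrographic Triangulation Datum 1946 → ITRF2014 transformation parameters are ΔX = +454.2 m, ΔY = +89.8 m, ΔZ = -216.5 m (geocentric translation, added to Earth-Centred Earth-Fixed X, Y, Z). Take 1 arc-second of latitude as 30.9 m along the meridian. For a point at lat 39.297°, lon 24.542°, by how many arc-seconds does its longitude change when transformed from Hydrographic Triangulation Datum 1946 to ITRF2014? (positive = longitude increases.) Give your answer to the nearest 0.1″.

sin φ = 0.633340, cos φ = 0.773873, sin λ = 0.415360, cos λ = 0.909657.
East component: ΔE = −sin λ·ΔX + cos λ·ΔY = −(0.415360)(454.2) + (0.909657)(89.8) = -106.97 m.
1° of latitude spans 3600 × 30.90 = 111240 m; at latitude φ, 1° of longitude spans that × cos φ = 86085.7 m, so Δλ = -106.97 / 86085.7 × 3600 = -4.473″.

Δλ = -4.5″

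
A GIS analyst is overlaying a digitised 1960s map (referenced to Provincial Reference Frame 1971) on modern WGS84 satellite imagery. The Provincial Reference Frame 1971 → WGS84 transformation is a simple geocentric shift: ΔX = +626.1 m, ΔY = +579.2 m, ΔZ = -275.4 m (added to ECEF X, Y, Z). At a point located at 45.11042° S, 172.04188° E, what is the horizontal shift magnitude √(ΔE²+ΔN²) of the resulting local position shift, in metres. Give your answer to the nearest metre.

877 m

The local east axis at (φ, λ) is (−sin λ, cos λ, 0), so ΔE = −sin(172.04188°)·626.1 + cos(172.04188°)·579.2 = -660.31 m.
The local north axis is (−sin φ cos λ, −sin φ sin λ, cos φ), giving ΔN = -439.300 + 56.812 − 194.362 = -576.85 m.
Horizontal magnitude = √(ΔE² + ΔN²) = √((-660.31)² + (-576.85)²) = 876.79 m.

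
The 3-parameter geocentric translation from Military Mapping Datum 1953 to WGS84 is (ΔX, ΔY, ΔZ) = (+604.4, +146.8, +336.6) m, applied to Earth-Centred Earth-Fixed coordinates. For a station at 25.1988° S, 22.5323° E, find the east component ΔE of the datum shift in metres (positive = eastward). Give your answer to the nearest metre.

ΔE = -96 m

At φ = -25.1988°, λ = 22.5323°: sin φ = -0.425760, cos φ = 0.904836, sin λ = 0.383204, cos λ = 0.923664.
ΔE = −sin λ·ΔX + cos λ·ΔY = −(0.383204)·(604.4) + (0.923664)·(146.8) = -96.01 m.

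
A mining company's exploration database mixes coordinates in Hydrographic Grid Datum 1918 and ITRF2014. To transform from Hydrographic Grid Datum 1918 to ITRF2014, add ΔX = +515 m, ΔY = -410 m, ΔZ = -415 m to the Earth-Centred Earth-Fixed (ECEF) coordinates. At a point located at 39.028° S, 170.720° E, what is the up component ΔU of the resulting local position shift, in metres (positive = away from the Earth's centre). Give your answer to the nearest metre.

The local up (radial) axis is (cos φ cos λ, cos φ sin λ, sin φ), giving ΔU = -394.836 − 51.362 + 261.326 = -184.87 m.

ΔU = -185 m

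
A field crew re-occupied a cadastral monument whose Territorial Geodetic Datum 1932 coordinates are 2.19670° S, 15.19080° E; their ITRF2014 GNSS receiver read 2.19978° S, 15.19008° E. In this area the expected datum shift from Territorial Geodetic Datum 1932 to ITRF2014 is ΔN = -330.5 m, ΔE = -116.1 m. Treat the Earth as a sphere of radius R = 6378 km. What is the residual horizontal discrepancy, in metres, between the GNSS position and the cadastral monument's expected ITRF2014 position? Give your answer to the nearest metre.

38 m

Observed coordinate differences: Δφ = -0.00308°, Δλ = -0.00072°.
Converting to metres (1° lat = 111317 m, cos φ = 0.999265): observed ΔN = -342.9 m, observed ΔE = -80.1 m.
Subtracting the expected shift leaves a residual of -342.9 − (-330.5) = -12.4 m north and -80.1 − (-116.1) = 36.0 m east.
Residual distance = √((-12.4)² + 36.0²) = 38.1 m.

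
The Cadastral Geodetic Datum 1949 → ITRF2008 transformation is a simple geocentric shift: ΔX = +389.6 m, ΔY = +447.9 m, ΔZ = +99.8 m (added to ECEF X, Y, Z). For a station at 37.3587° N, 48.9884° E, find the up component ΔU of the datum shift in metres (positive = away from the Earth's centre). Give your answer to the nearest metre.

The local up (radial) axis is (cos φ cos λ, cos φ sin λ, sin φ), giving ΔU = 203.212 + 268.640 + 60.559 = 532.41 m.

ΔU = 532 m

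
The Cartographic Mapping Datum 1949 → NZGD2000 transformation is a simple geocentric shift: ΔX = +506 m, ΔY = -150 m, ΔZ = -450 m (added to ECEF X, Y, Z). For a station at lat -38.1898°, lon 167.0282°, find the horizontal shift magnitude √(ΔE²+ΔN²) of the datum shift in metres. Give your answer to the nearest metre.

The local east axis at (φ, λ) is (−sin λ, cos λ, 0), so ΔE = −sin(167.0282°)·506 + cos(167.0282°)·(-150) = 32.59 m.
The local north axis is (−sin φ cos λ, −sin φ sin λ, cos φ), giving ΔN = -304.860 − 20.818 − 353.685 = -679.36 m.
Horizontal magnitude = √(ΔE² + ΔN²) = √(32.59² + (-679.36)²) = 680.14 m.

680 m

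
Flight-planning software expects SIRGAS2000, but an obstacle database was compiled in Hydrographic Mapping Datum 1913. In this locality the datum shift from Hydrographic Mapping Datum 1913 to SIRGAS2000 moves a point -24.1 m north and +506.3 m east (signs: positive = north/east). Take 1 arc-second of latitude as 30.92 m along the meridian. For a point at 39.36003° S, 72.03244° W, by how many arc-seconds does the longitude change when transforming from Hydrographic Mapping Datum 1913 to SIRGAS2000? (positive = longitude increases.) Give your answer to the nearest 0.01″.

Δλ = 21.18″

At latitude -39.36003°, cos φ = 0.773176.
1″ of longitude at this latitude = 30.92 × cos φ = 23.9066 m, so Δλ = 506.3 / 23.9066 = 21.178″.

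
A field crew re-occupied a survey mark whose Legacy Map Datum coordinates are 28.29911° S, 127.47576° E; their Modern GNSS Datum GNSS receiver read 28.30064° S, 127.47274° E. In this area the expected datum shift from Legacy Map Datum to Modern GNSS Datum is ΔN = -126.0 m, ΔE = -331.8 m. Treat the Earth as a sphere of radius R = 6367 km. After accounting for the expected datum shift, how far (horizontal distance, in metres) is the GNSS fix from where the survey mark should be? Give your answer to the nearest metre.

57 m

Observed coordinate differences: Δφ = -0.00153°, Δλ = -0.00302°.
Converting to metres (1° lat = 111125 m, cos φ = 0.880485): observed ΔN = -170.0 m, observed ΔE = -295.5 m.
Subtracting the expected shift leaves a residual of -170.0 − (-126.0) = -44.0 m north and -295.5 − (-331.8) = 36.3 m east.
Residual distance = √((-44.0)² + 36.3²) = 57.1 m.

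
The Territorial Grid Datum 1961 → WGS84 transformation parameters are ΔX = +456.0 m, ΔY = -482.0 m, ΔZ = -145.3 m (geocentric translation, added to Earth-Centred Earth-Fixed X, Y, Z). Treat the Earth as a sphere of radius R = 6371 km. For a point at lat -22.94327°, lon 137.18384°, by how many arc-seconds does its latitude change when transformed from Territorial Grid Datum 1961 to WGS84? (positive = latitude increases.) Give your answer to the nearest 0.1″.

sin φ = -0.389820, cos φ = 0.920891, sin λ = 0.679648, cos λ = -0.733538.
North component: ΔN = −sin φ cos λ·ΔX − sin φ sin λ·ΔY + cos φ·ΔZ = −(-0.389820)(-0.733538)(456.0) − (-0.389820)(0.679648)(-482.0) + (0.920891)(-145.3) = -391.90 m.
1° of latitude spans πR/180 = 111195 m, so Δφ = -391.90 / 111195 × 3600 = -12.688″.

Δφ = -12.7″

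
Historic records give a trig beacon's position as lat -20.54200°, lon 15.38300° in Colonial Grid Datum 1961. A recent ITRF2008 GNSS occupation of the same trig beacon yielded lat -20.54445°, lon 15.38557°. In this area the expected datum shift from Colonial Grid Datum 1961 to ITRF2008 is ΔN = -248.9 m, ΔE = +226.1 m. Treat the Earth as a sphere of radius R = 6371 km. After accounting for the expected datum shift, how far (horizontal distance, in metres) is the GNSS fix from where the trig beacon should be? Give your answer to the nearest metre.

48 m

Observed coordinate differences: Δφ = -0.00245°, Δλ = +0.00257°.
Converting to metres (1° lat = 111195 m, cos φ = 0.936415): observed ΔN = -272.4 m, observed ΔE = 267.6 m.
Subtracting the expected shift leaves a residual of -272.4 − (-248.9) = -23.5 m north and 267.6 − (226.1) = 41.5 m east.
Residual distance = √((-23.5)² + 41.5²) = 47.7 m.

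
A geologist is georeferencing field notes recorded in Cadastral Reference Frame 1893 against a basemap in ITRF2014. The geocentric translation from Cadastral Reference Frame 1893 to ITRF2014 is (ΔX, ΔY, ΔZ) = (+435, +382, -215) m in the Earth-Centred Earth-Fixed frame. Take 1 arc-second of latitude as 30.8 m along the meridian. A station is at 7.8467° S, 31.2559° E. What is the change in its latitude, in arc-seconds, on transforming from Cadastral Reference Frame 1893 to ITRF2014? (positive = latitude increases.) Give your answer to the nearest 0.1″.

Δφ = -4.4″

sin φ = -0.136523, cos φ = 0.990637, sin λ = 0.518861, cos λ = 0.854858.
North component: ΔN = −sin φ cos λ·ΔX − sin φ sin λ·ΔY + cos φ·ΔZ = −(-0.136523)(0.854858)(435) − (-0.136523)(0.518861)(382) + (0.990637)(-215) = -135.16 m.
1° of latitude spans 3600 × 30.80 = 110880 m, so Δφ = -135.16 / 110880 × 3600 = -4.388″.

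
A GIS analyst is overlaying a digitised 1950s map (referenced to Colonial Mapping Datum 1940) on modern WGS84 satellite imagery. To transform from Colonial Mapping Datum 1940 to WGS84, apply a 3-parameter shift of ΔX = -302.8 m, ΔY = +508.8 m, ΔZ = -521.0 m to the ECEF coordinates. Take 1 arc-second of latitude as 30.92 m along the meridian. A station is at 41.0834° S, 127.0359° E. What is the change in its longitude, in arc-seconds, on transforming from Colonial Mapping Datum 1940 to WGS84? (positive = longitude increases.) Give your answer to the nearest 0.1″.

sin φ = -0.657157, cos φ = 0.753754, sin λ = 0.798258, cos λ = -0.602315.
East component: ΔE = −sin λ·ΔX + cos λ·ΔY = −(0.798258)(-302.8) + (-0.602315)(508.8) = -64.75 m.
1° of latitude spans 3600 × 30.92 = 111312 m; at latitude φ, 1° of longitude spans that × cos φ = 83901.8 m, so Δλ = -64.75 / 83901.8 × 3600 = -2.778″.

Δλ = -2.8″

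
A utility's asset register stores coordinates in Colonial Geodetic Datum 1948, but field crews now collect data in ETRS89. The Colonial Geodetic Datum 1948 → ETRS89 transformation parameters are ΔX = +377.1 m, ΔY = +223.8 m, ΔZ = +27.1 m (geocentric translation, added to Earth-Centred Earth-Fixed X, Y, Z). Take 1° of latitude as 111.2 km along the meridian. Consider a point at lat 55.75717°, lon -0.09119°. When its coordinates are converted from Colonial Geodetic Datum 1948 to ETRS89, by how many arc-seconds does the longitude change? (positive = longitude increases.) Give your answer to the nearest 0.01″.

sin φ = 0.826660, cos φ = 0.562701, sin λ = -0.001592, cos λ = 0.999999.
East component: ΔE = −sin λ·ΔX + cos λ·ΔY = −(-0.001592)(377.1) + (0.999999)(223.8) = 224.40 m.
1° of latitude spans 111200 m; at latitude φ, 1° of longitude spans that × cos φ = 62572.4 m, so Δλ = 224.40 / 62572.4 × 3600 = 12.910″.

Δλ = 12.91″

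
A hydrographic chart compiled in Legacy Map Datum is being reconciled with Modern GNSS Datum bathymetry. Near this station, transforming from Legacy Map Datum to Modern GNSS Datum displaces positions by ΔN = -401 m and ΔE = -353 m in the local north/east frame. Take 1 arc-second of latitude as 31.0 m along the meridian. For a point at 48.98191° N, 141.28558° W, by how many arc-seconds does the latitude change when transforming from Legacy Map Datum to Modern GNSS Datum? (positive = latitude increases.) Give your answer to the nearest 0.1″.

1″ of latitude = 31.00 m, so Δφ = -401.0 / 31.00 = -12.935″.

Δφ = -12.9″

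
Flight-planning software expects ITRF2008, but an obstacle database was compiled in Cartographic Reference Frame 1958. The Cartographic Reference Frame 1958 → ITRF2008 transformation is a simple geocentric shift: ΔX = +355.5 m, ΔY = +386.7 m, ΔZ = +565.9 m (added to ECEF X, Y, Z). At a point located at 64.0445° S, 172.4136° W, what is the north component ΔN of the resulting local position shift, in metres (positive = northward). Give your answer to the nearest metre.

At φ = -64.0445°, λ = -172.4136°: sin φ = -0.899134, cos φ = 0.437673, sin λ = -0.132021, cos λ = -0.991247.
ΔN = −sin φ cos λ·ΔX − sin φ sin λ·ΔY + cos φ·ΔZ = −(-0.899134)(-0.991247)(355.5) − (-0.899134)(-0.132021)(386.7) + (0.437673)(565.9) = -115.07 m.

ΔN = -115 m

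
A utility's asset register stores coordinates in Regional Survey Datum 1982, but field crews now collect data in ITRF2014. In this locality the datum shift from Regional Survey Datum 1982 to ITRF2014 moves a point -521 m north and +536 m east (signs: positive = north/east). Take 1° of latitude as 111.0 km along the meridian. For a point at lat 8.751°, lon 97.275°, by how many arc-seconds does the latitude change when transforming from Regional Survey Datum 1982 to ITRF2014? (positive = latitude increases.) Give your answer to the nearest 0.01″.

1° of latitude = 111.0 km, so Δφ = -521.0 / 111000 = -0.0046937° = -16.897″.

Δφ = -16.90″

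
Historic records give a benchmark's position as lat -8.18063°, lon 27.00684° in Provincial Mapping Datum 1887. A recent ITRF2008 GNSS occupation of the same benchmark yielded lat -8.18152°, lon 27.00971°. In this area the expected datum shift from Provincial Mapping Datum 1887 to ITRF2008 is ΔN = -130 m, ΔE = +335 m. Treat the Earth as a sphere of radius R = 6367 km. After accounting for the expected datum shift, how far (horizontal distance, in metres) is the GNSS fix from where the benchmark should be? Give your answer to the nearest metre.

Observed coordinate differences: Δφ = -0.00089°, Δλ = +0.00287°.
Converting to metres (1° lat = 111125 m, cos φ = 0.989824): observed ΔN = -98.9 m, observed ΔE = 315.7 m.
Subtracting the expected shift leaves a residual of -98.9 − (-130) = 31.1 m north and 315.7 − (335) = -19.3 m east.
Residual distance = √(31.1² + (-19.3)²) = 36.6 m.

37 m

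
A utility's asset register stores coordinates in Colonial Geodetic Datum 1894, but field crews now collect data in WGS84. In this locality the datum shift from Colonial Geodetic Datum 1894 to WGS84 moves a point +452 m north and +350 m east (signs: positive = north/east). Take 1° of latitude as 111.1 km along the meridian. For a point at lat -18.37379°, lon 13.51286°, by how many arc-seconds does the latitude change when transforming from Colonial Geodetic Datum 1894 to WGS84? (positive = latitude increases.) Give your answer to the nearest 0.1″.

Δφ = 14.6″

1° of latitude = 111.1 km, so Δφ = 452.0 / 111100 = 0.0040684° = 14.646″.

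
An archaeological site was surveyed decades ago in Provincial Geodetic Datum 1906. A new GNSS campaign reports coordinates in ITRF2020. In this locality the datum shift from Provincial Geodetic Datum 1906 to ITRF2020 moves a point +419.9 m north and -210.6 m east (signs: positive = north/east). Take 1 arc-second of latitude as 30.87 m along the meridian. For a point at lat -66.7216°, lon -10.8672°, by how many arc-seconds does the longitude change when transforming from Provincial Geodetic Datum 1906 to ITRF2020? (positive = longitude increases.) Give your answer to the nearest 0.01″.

Δλ = -17.26″

At latitude -66.7216°, cos φ = 0.395199.
1″ of longitude at this latitude = 30.87 × cos φ = 12.1998 m, so Δλ = -210.6 / 12.1998 = -17.263″.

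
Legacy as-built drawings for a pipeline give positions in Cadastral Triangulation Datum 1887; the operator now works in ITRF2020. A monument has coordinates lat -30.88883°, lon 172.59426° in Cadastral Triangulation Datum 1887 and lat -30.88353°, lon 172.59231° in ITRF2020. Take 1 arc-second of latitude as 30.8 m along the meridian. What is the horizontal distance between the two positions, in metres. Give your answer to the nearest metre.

Δφ = -30.88353° − -30.88883° = +0.00530°; Δλ = 172.59231° − 172.59426° = -0.00195°.
1° of latitude = 3600 × 30.80 = 110880 m.
ΔN = Δφ × 110880 = 587.7 m; ΔE = Δλ × 110880 × cos(-30.88883°) = -0.00195 × 110880 × 0.858165 = -185.5 m.
Distance = √(ΔE² + ΔN²) = √((-185.5)² + 587.7²) = 616.3 m.

616 m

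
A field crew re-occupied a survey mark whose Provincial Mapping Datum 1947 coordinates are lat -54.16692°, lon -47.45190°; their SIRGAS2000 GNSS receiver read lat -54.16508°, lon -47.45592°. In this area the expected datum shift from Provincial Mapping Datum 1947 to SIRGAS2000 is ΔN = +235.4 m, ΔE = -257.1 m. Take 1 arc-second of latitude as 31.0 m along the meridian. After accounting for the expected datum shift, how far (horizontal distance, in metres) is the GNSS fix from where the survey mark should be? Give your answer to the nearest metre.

Observed coordinate differences: Δφ = +0.00184°, Δλ = -0.00402°.
Converting to metres (1° lat = 111600 m, cos φ = 0.585426): observed ΔN = 205.3 m, observed ΔE = -262.6 m.
Subtracting the expected shift leaves a residual of 205.3 − (235.4) = -30.1 m north and -262.6 − (-257.1) = -5.5 m east.
Residual distance = √((-30.1)² + (-5.5)²) = 30.6 m.

31 m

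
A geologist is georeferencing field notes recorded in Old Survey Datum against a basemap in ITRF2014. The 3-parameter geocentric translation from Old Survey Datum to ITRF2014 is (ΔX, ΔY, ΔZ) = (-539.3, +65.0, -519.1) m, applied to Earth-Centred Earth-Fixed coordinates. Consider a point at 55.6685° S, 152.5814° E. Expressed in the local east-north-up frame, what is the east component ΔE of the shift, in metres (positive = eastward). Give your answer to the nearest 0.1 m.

At φ = -55.6685°, λ = 152.5814°: sin φ = -0.825788, cos φ = 0.563980, sin λ = 0.460488, cos λ = -0.887666.
ΔE = −sin λ·ΔX + cos λ·ΔY = −(0.460488)·(-539.3) + (-0.887666)·(65.0) = 190.64 m.

ΔE = 190.6 m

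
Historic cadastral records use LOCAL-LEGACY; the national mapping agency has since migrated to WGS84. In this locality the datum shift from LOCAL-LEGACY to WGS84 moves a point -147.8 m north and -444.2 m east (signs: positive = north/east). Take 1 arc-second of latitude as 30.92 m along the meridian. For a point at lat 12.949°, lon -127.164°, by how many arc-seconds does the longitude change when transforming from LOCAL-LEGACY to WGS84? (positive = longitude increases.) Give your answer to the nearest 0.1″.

Δλ = -14.7″

At latitude 12.949°, cos φ = 0.974570.
1″ of longitude at this latitude = 30.92 × cos φ = 30.1337 m, so Δλ = -444.2 / 30.1337 = -14.741″.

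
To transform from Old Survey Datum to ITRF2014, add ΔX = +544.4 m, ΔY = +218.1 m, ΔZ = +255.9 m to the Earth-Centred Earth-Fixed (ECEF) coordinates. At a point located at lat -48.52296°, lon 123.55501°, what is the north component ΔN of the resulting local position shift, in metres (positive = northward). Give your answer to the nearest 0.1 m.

ΔN = 80.2 m

At φ = -48.52296°, λ = 123.55501°: sin φ = -0.749221, cos φ = 0.662320, sin λ = 0.833356, cos λ = -0.552737.
ΔN = −sin φ cos λ·ΔX − sin φ sin λ·ΔY + cos φ·ΔZ = −(-0.749221)(-0.552737)(544.4) − (-0.749221)(0.833356)(218.1) + (0.662320)(255.9) = 80.21 m.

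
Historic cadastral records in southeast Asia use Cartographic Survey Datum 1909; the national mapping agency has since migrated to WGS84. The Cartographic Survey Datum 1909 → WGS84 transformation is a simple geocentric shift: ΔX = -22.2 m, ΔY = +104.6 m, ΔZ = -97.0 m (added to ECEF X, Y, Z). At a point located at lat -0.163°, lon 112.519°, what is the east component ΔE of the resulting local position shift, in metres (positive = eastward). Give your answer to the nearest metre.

ΔE = -20 m

At φ = -0.163°, λ = 112.519°: sin φ = -0.002845, cos φ = 0.999996, sin λ = 0.923753, cos λ = -0.382990.
ΔE = −sin λ·ΔX + cos λ·ΔY = −(0.923753)·(-22.2) + (-0.382990)·(104.6) = -19.55 m.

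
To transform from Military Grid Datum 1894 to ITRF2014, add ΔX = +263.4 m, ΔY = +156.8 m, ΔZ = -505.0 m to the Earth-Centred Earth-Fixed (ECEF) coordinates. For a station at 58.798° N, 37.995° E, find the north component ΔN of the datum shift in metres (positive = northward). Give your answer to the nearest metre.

ΔN = -522 m

The local north axis is (−sin φ cos λ, −sin φ sin λ, cos φ), giving ΔN = -177.549 − 82.562 − 261.619 = -521.73 m.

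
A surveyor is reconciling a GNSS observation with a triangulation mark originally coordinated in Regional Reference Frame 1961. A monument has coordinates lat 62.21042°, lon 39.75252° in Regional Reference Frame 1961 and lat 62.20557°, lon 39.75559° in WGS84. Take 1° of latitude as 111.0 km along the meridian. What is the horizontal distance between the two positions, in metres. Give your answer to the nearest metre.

561 m

Δφ = 62.20557° − 62.21042° = -0.00485°; Δλ = 39.75559° − 39.75252° = +0.00307°.
ΔN = Δφ × 111000 = -538.3 m; ΔE = Δλ × 111000 × cos(62.21042°) = +0.00307 × 111000 × 0.466226 = 158.9 m.
Distance = √(ΔE² + ΔN²) = √(158.9² + (-538.3)²) = 561.3 m.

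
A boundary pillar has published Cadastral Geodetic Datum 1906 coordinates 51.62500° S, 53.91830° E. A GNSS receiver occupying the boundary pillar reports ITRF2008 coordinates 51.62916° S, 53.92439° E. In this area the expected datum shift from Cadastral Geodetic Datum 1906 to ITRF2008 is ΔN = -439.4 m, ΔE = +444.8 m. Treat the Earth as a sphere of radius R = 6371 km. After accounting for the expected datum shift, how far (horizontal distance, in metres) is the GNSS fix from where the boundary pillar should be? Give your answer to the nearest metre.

34 m

Observed coordinate differences: Δφ = -0.00416°, Δλ = +0.00609°.
Converting to metres (1° lat = 111195 m, cos φ = 0.620806): observed ΔN = -462.6 m, observed ΔE = 420.4 m.
Subtracting the expected shift leaves a residual of -462.6 − (-439.4) = -23.2 m north and 420.4 − (444.8) = -24.4 m east.
Residual distance = √((-23.2)² + (-24.4)²) = 33.7 m.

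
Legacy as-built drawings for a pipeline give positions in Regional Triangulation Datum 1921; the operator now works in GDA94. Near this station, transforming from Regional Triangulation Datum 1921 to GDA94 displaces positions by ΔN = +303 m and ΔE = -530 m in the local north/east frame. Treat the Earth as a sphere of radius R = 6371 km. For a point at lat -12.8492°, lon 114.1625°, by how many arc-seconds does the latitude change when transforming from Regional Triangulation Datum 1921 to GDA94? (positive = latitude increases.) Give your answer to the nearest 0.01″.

On a sphere of radius R, 1 rad of latitude = R, so Δφ = ΔN / R = 303.0 / 6371000 = 4.7559e-05 rad = 9.810″.

Δφ = 9.81″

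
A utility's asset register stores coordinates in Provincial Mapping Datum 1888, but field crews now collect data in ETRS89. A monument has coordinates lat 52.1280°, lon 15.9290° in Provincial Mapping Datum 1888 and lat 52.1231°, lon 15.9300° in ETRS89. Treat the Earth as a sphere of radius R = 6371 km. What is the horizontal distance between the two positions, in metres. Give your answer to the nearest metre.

Δφ = 52.1231° − 52.1280° = -0.0049°; Δλ = 15.9300° − 15.9290° = +0.0010°.
1° along a meridian = πR/180 = 111195 m.
ΔN = Δφ × 111195 = -544.9 m; ΔE = Δλ × 111195 × cos(52.1280°) = +0.0010 × 111195 × 0.613900 = 68.3 m.
Distance = √(ΔE² + ΔN²) = √(68.3² + (-544.9)²) = 549.1 m.

549 m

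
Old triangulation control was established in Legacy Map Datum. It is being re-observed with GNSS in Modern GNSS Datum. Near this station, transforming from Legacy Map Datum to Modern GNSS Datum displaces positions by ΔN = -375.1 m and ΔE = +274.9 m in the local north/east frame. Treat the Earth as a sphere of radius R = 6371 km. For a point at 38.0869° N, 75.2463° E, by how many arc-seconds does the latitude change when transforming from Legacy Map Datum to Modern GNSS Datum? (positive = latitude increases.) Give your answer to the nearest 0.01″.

On a sphere of radius R, 1 rad of latitude = R, so Δφ = ΔN / R = -375.1 / 6371000 = -5.8876e-05 rad = -12.144″.

Δφ = -12.14″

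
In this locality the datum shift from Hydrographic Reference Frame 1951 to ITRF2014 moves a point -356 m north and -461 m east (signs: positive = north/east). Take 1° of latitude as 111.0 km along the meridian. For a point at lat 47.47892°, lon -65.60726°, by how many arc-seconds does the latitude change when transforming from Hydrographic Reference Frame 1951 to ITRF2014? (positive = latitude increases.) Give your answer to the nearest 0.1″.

Δφ = -11.5″

1° of latitude = 111.0 km, so Δφ = -356.0 / 111000 = -0.0032072° = -11.546″.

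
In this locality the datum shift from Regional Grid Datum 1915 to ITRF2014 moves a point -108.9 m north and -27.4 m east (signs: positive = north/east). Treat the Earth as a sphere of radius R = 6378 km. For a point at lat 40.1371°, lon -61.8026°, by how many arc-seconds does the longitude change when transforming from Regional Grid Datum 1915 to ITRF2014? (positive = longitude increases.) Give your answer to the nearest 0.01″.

At latitude 40.1371°, cos φ = 0.764504.
One radian of longitude at latitude φ spans R cos φ, so Δλ = ΔE / (R cos φ) = -27.4 / (6378000 × 0.764504) = -5.6194e-06 rad = -1.159″.

Δλ = -1.16″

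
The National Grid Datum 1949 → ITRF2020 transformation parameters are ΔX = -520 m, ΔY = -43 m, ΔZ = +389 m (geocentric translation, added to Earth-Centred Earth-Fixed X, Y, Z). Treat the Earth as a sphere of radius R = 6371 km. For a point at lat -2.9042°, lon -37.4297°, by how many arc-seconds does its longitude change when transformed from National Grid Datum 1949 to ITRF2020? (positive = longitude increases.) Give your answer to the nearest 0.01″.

sin φ = -0.050666, cos φ = 0.998716, sin λ = -0.607788, cos λ = 0.794100.
East component: ΔE = −sin λ·ΔX + cos λ·ΔY = −(-0.607788)(-520) + (0.794100)(-43) = -350.20 m.
1° of latitude spans πR/180 = 111195 m; at latitude φ, 1° of longitude spans that × cos φ = 111052.1 m, so Δλ = -350.20 / 111052.1 × 3600 = -11.352″.

Δλ = -11.35″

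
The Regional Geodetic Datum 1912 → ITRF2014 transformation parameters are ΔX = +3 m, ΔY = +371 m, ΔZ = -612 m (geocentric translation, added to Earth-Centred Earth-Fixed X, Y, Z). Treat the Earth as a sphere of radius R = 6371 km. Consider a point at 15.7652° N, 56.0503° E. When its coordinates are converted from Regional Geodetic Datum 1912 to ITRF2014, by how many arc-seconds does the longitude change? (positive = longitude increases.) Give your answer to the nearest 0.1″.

Δλ = 6.9″

sin φ = 0.271696, cos φ = 0.962383, sin λ = 0.829528, cos λ = 0.558465.
East component: ΔE = −sin λ·ΔX + cos λ·ΔY = −(0.829528)(3) + (0.558465)(371) = 204.70 m.
1° of latitude spans πR/180 = 111195 m; at latitude φ, 1° of longitude spans that × cos φ = 107012.1 m, so Δλ = 204.70 / 107012.1 × 3600 = 6.886″.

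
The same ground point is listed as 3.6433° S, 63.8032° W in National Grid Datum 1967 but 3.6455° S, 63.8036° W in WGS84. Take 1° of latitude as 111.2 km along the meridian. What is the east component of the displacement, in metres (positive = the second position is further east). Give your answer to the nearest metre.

Δφ = -3.6455° − -3.6433° = -0.0022°; Δλ = -63.8036° − -63.8032° = -0.0004°.
ΔN = Δφ × 111200 = -244.6 m; ΔE = Δλ × 111200 × cos(-3.6433°) = -0.0004 × 111200 × 0.997979 = -44.4 m.

ΔE = -44 m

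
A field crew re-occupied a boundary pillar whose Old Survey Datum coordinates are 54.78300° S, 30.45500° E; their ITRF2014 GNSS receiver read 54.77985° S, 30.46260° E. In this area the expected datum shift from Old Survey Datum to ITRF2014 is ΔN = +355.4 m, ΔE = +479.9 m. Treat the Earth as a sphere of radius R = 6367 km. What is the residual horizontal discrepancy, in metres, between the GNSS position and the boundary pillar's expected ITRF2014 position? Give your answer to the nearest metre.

9 m

Observed coordinate differences: Δφ = +0.00315°, Δλ = +0.00760°.
Converting to metres (1° lat = 111125 m, cos φ = 0.576675): observed ΔN = 350.0 m, observed ΔE = 487.0 m.
Subtracting the expected shift leaves a residual of 350.0 − (355.4) = -5.4 m north and 487.0 − (479.9) = 7.1 m east.
Residual distance = √((-5.4)² + 7.1²) = 8.9 m.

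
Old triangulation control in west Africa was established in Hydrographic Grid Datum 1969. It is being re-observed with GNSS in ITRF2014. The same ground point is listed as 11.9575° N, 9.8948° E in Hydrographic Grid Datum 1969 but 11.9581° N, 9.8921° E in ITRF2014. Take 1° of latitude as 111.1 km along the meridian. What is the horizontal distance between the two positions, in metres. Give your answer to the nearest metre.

301 m

Δφ = 11.9581° − 11.9575° = +0.0006°; Δλ = 9.8921° − 9.8948° = -0.0027°.
ΔN = Δφ × 111100 = 66.7 m; ΔE = Δλ × 111100 × cos(11.9575°) = -0.0027 × 111100 × 0.978302 = -293.5 m.
Distance = √(ΔE² + ΔN²) = √((-293.5)² + 66.7²) = 300.9 m.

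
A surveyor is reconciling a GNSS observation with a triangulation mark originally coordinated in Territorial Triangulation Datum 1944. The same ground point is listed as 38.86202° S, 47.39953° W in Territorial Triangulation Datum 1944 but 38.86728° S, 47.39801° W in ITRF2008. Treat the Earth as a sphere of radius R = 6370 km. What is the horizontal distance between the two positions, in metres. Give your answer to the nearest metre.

Δφ = -38.86728° − -38.86202° = -0.00526°; Δλ = -47.39801° − -47.39953° = +0.00152°.
1° along a meridian = πR/180 = 111177 m.
ΔN = Δφ × 111177 = -584.8 m; ΔE = Δλ × 111177 × cos(-38.86202°) = +0.00152 × 111177 × 0.778659 = 131.6 m.
Distance = √(ΔE² + ΔN²) = √(131.6² + (-584.8)²) = 599.4 m.

599 m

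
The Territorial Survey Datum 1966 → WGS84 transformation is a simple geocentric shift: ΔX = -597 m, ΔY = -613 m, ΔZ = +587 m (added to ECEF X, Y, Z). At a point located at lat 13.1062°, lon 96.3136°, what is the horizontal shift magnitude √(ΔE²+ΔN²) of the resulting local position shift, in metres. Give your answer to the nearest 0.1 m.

959.0 m

At φ = 13.1062°, λ = 96.3136°: sin φ = 0.226757, cos φ = 0.973951, sin λ = 0.993935, cos λ = -0.109970.
ΔE = −sin λ·ΔX + cos λ·ΔY = −(0.993935)·(-597) + (-0.109970)·(-613) = 660.79 m.
ΔN = −sin φ cos λ·ΔX − sin φ sin λ·ΔY + cos φ·ΔZ = −(0.226757)(-0.109970)(-597) − (0.226757)(0.993935)(-613) + (0.973951)(587) = 694.98 m.
Horizontal magnitude = √(ΔE² + ΔN²) = √(660.79² + 694.98²) = 958.98 m.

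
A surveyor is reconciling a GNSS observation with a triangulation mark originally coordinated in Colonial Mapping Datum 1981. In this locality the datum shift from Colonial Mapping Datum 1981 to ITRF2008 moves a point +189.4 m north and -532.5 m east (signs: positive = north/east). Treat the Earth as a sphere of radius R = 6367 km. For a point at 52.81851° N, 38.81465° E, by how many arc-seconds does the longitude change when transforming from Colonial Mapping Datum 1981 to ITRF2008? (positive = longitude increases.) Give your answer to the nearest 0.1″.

At latitude 52.81851°, cos φ = 0.604342.
One radian of longitude at latitude φ spans R cos φ, so Δλ = ΔE / (R cos φ) = -532.5 / (6367000 × 0.604342) = -1.3839e-04 rad = -28.545″.

Δλ = -28.5″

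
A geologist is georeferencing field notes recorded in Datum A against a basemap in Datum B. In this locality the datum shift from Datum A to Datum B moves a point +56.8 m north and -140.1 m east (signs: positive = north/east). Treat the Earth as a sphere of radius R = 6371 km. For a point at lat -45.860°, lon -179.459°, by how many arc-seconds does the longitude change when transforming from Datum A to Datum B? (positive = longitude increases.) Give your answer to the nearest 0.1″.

Δλ = -6.5″

At latitude -45.860°, cos φ = 0.696414.
One radian of longitude at latitude φ spans R cos φ, so Δλ = ΔE / (R cos φ) = -140.1 / (6371000 × 0.696414) = -3.1576e-05 rad = -6.513″.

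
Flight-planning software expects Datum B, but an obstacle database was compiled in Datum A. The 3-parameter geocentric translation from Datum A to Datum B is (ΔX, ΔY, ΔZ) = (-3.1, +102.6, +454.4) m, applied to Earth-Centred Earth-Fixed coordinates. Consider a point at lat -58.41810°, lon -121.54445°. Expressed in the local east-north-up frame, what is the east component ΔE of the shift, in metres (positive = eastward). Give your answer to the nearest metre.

The local east axis at (φ, λ) is (−sin λ, cos λ, 0), so ΔE = −sin(-121.54445°)·(-3.1) + cos(-121.54445°)·102.6 = -56.32 m.

ΔE = -56 m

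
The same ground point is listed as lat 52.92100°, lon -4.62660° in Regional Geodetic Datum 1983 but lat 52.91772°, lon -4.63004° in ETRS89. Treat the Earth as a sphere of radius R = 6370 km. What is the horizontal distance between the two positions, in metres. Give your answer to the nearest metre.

Δφ = 52.91772° − 52.92100° = -0.00328°; Δλ = -4.63004° − -4.62660° = -0.00344°.
1° along a meridian = πR/180 = 111177 m.
ΔN = Δφ × 111177 = -364.7 m; ΔE = Δλ × 111177 × cos(52.92100°) = -0.00344 × 111177 × 0.602916 = -230.6 m.
Distance = √(ΔE² + ΔN²) = √((-230.6)² + (-364.7)²) = 431.4 m.

431 m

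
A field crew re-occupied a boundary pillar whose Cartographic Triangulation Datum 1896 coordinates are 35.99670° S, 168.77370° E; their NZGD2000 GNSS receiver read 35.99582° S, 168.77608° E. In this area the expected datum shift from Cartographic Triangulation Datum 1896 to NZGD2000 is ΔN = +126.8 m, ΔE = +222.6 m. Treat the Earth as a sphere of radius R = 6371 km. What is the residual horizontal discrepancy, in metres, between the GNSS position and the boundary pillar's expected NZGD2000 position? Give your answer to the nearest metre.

30 m

Observed coordinate differences: Δφ = +0.00088°, Δλ = +0.00238°.
Converting to metres (1° lat = 111195 m, cos φ = 0.809051): observed ΔN = 97.9 m, observed ΔE = 214.1 m.
Subtracting the expected shift leaves a residual of 97.9 − (126.8) = -28.9 m north and 214.1 − (222.6) = -8.5 m east.
Residual distance = √((-28.9)² + (-8.5)²) = 30.2 m.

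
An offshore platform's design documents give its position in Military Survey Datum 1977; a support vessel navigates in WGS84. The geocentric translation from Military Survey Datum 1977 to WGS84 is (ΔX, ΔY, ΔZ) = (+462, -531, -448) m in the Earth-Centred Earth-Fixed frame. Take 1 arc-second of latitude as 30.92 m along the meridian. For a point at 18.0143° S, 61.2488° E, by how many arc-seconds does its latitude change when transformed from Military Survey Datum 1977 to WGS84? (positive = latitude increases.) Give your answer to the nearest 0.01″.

sin φ = -0.309254, cos φ = 0.950979, sin λ = 0.876717, cos λ = 0.481007.
North component: ΔN = −sin φ cos λ·ΔX − sin φ sin λ·ΔY + cos φ·ΔZ = −(-0.309254)(0.481007)(462) − (-0.309254)(0.876717)(-531) + (0.950979)(-448) = -501.28 m.
1° of latitude spans 3600 × 30.92 = 111312 m, so Δφ = -501.28 / 111312 × 3600 = -16.212″.

Δφ = -16.21″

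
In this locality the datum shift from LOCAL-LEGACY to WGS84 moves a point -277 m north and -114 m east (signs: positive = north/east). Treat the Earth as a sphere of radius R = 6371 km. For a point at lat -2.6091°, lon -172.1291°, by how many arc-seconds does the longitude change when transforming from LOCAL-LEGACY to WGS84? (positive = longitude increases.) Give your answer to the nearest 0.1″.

Δλ = -3.7″

At latitude -2.6091°, cos φ = 0.998963.
One radian of longitude at latitude φ spans R cos φ, so Δλ = ΔE / (R cos φ) = -114.0 / (6371000 × 0.998963) = -1.7912e-05 rad = -3.695″.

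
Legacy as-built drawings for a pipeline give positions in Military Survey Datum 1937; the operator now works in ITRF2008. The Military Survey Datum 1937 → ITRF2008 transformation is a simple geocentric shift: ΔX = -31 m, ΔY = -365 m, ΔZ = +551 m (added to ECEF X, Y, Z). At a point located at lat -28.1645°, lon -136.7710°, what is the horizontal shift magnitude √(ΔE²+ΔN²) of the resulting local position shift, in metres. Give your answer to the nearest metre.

661 m

At φ = -28.1645°, λ = -136.7710°: sin φ = -0.472005, cos φ = 0.881596, sin λ = -0.684916, cos λ = -0.728622.
ΔE = −sin λ·ΔX + cos λ·ΔY = −(-0.684916)·(-31) + (-0.728622)·(-365) = 244.71 m.
ΔN = −sin φ cos λ·ΔX − sin φ sin λ·ΔY + cos φ·ΔZ = −(-0.472005)(-0.728622)(-31) − (-0.472005)(-0.684916)(-365) + (0.881596)(551) = 614.42 m.
Horizontal magnitude = √(ΔE² + ΔN²) = √(244.71² + 614.42²) = 661.36 m.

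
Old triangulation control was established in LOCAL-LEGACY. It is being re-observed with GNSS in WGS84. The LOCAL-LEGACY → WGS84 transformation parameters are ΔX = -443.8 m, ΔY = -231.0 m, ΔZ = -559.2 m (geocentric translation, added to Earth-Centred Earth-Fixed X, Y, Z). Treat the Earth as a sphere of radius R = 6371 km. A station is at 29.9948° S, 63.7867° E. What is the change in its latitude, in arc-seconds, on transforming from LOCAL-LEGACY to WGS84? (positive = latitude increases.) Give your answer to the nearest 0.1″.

sin φ = -0.499921, cos φ = 0.866071, sin λ = 0.897156, cos λ = 0.441714.
North component: ΔN = −sin φ cos λ·ΔX − sin φ sin λ·ΔY + cos φ·ΔZ = −(-0.499921)(0.441714)(-443.8) − (-0.499921)(0.897156)(-231.0) + (0.866071)(-559.2) = -685.91 m.
1° of latitude spans πR/180 = 111195 m, so Δφ = -685.91 / 111195 × 3600 = -22.207″.

Δφ = -22.2″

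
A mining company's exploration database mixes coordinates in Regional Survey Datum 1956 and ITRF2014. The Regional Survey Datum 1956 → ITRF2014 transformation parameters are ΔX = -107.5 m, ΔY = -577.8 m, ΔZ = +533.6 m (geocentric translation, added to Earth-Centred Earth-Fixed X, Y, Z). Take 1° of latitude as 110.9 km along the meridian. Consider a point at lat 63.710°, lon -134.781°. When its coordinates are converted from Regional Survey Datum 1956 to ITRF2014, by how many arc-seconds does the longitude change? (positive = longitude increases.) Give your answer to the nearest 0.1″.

Δλ = 24.2″

sin φ = 0.896564, cos φ = 0.442915, sin λ = -0.709804, cos λ = -0.704399.
East component: ΔE = −sin λ·ΔX + cos λ·ΔY = −(-0.709804)(-107.5) + (-0.704399)(-577.8) = 330.70 m.
1° of latitude spans 110900 m; at latitude φ, 1° of longitude spans that × cos φ = 49119.2 m, so Δλ = 330.70 / 49119.2 × 3600 = 24.237″.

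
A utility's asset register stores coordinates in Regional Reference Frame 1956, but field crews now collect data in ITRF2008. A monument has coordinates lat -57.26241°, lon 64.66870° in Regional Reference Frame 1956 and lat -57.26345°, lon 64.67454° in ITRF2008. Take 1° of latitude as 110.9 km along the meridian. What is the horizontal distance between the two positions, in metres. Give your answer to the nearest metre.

369 m

Δφ = -57.26345° − -57.26241° = -0.00104°; Δλ = 64.67454° − 64.66870° = +0.00584°.
ΔN = Δφ × 110900 = -115.3 m; ΔE = Δλ × 110900 × cos(-57.26241°) = +0.00584 × 110900 × 0.540792 = 350.2 m.
Distance = √(ΔE² + ΔN²) = √(350.2² + (-115.3)²) = 368.7 m.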